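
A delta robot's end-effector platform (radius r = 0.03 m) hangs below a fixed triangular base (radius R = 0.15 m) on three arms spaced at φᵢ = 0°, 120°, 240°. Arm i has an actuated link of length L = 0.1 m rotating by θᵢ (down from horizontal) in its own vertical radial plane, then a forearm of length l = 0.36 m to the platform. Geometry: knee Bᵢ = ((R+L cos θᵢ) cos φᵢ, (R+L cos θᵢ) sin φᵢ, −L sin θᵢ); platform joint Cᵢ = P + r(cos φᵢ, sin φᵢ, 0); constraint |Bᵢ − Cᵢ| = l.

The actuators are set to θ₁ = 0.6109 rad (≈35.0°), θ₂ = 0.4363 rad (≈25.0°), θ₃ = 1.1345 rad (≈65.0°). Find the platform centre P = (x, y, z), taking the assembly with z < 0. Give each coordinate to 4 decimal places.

φ1=0.0°: virtual centre (0.2019, 0.0000, -0.0574), radius l
arm 2 at φ=120.0°: (R−r)+L cos θ2 = 0.2106;  centre 2 = (-0.1053, 0.1824, -0.0423)
arm 3 at φ=240.0°: (R−r)+L cos θ3 = 0.1623;  centre 3 = (-0.0811, -0.1405, -0.0906)
subtract pairs → two planes through P
[-0.6145 0.3648 0.0302]·P = 0.0021;  [-0.5661 -0.2810 -0.0665]·P = -0.0095
det = 0.3792;  x = 0.0076+-0.0416z,  y = 0.0185+-0.1529z
sphere 1 gives Az²+Bz+C=0 with A=1.0251, B=0.1252, C=-0.0882;  B²−4AC=0.3774;  roots -0.3607, 0.2386;  negative root z = -0.3607
x = 0.0226, y = 0.0737

(0.0226, 0.0737, -0.3607)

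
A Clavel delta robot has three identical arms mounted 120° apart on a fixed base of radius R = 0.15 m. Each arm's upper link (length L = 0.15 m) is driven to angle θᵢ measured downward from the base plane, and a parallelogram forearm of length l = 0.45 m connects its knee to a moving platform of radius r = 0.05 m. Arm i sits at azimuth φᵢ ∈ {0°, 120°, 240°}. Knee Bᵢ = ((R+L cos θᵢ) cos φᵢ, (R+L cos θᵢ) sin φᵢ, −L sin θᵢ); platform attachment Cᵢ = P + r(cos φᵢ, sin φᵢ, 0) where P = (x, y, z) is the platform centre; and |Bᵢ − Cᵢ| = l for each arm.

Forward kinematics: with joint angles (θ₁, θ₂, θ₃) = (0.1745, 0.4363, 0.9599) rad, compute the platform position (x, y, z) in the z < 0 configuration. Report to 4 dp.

S1 = (0.2477·cos0.0°, 0.2477·sin0.0°, -0.0260) = (0.2477, 0.0000, -0.0260)
S2 = (0.2359·cos120.0°, 0.2359·sin120.0°, -0.0634) = (-0.1180, 0.2043, -0.0634)
φ3=240.0°: virtual centre (-0.0930, -0.1611, -0.1229), radius l
subtract pairs → two planes through P
[-0.7314 0.4087 -0.0747]·P = -0.0024;  [-0.6815 -0.3222 -0.1937]·P = -0.0123
Cramer: x(z) = 0.0113-0.2007z;  y(z) = 0.0144-0.1765z
quadratic in z: (1.0714)z²+(0.1419)z+(-0.1457)=0, √Δ=0.8029 → z ∈ {-0.4409, 0.3084}; z = -0.4409 (taking z<0)
x = 0.0998, y = 0.0922

(0.0998, 0.0922, -0.4409)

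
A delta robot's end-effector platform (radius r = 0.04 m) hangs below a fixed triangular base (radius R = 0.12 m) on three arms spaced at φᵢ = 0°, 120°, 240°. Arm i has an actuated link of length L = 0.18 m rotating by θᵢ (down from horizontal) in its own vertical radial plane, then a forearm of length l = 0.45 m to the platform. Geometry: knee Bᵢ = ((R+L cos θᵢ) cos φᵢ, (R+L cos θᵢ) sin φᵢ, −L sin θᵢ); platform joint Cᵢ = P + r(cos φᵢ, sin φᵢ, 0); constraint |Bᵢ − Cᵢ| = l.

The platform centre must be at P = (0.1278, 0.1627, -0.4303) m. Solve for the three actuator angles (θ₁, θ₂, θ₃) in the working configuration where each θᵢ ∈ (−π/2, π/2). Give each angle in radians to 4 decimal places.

θ₁ = 0.1743, θ₂ = 0.3489, θ₃ = 1.1343

φ1=0.0° → target in arm frame (0.1278, 0.1627)
  e−x'=-0.0478;  (l²−L²−(e−x')²−y'²−z²)/2L = -0.1217
  √(A²+B²)=0.4329;  θ1 = -1.6814+1.8557 ≈ 0.1743
rotate P by −φ2: (0.0770, -0.1920, -0.4303)
  A cos θ + B sin θ = C:  0.0030·cos θ + -0.4303·sin θ = -0.1443
  θ2 = atan2(B,A) + arccos(C/0.4303) = 0.3489
rotate P by −φ3: (-0.2048, 0.0293, -0.4303)
  A cos θ + B sin θ = C:  0.2848·cos θ + -0.4303·sin θ = -0.2695
  √(A²+B²)=0.5160;  θ3 = -0.9861+2.1204 ≈ 1.1343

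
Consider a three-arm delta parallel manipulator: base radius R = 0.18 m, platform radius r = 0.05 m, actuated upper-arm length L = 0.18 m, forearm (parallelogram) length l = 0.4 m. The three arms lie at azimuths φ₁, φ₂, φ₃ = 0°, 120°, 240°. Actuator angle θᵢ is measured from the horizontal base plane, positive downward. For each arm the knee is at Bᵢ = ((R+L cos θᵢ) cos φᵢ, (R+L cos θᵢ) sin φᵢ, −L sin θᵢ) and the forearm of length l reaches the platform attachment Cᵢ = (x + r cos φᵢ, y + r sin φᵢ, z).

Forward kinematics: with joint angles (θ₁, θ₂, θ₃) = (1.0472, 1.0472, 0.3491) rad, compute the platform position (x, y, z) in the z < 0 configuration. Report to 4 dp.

arm 1 at φ=0.0°: e+L cos θ1 = 0.2200;  S1 = (0.2200, 0.0000, -0.1559)
φ2=120.0°: virtual centre (-0.1100, 0.1905, -0.1559), radius l
φ3=240.0°: virtual centre (-0.1496, -0.2591, -0.0616), radius l
eliminate P² terms by subtracting sphere 1 from 2 and 3
linear system: -0.6600x+0.3811y = 0.0000−0.0000z; -0.7391x+-0.5181y = 0.0206−0.1886z
det = 0.6236;  x = -0.0126+0.1153z,  y = -0.0218+0.1996z
sphere 1 gives Az²+Bz+C=0 with A=1.0531, B=0.2495, C=-0.0811;  B²−4AC=0.4040;  roots -0.4202, 0.1833;  negative root z = -0.4202
x = -0.0610, y = -0.1057

(-0.0610, -0.1057, -0.4202)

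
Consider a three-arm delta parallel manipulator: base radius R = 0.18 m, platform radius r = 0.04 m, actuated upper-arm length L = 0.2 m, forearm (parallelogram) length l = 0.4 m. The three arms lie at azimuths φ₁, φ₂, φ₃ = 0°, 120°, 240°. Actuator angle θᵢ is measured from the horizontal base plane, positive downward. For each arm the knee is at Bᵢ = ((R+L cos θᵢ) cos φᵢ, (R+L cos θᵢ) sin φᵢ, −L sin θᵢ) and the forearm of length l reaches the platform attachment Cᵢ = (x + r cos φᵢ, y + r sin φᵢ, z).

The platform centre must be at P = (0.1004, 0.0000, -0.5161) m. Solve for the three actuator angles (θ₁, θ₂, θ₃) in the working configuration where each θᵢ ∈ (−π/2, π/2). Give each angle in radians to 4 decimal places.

θ₁ = 0.8724, θ₂ = 1.3963, θ₃ = 1.3963

φ1=0.0° → target in arm frame (0.1004, 0.0000)
  A cos θ + B sin θ = C:  0.0396·cos θ + -0.5161·sin θ = -0.3698
  θ1 = atan2(B,A) + arccos(C/0.5176) = 0.8724
φ2=120.0° → target in arm frame (-0.0502, -0.0869)
  e−x'=0.1902;  (l²−L²−(e−x')²−y'²−z²)/2L = -0.4752
  γ=atan2(-0.5161,0.1902)=-1.2177;  ψ=arccos(-0.8640)=2.6140;  θ2=γ+ψ≈1.3963
arm 3 (φ=240.0°): x'=-0.0502, y'=0.0869
  A cos θ + B sin θ = C:  0.1902·cos θ + -0.5161·sin θ = -0.4752
  γ=atan2(-0.5161,0.1902)=-1.2177;  ψ=arccos(-0.8640)=2.6140;  θ3=γ+ψ≈1.3963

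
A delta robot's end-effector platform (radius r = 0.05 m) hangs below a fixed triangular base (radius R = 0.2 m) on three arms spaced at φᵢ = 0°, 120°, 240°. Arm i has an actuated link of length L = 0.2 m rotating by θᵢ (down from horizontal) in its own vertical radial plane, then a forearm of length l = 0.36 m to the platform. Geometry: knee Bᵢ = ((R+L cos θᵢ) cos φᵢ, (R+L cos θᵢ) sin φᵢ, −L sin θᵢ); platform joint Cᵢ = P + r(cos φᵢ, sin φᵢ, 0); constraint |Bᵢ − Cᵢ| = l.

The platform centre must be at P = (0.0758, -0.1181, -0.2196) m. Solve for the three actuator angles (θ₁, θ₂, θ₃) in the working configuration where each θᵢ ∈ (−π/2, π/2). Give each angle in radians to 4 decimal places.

θ₁ = 0.0871, θ₂ = 1.2219, θ₃ = 0.1743

rotate P by −φ1: (0.0758, -0.1181, -0.2196)
  A cos θ + B sin θ = C:  0.0742·cos θ + -0.2196·sin θ = 0.0548
  θ1 = atan2(B,A) + arccos(C/0.2318) = 0.0871
rotate P by −φ2: (-0.1402, -0.0066, -0.2196)
  A=0.2902, B=-0.2196, C=(l²−L²−A²−y'²−z²)/(2L)=-0.1072
  √(A²+B²)=0.3639;  θ2 = -0.6478+1.8697 ≈ 1.2219
arm 3 (φ=240.0°): x'=0.0644, y'=0.1247
  e−x'=0.0856;  (l²−L²−(e−x')²−y'²−z²)/2L = 0.0462
  γ=atan2(-0.2196,0.0856)=-1.1990;  ψ=arccos(0.1962)=1.3733;  θ3=γ+ψ≈0.1743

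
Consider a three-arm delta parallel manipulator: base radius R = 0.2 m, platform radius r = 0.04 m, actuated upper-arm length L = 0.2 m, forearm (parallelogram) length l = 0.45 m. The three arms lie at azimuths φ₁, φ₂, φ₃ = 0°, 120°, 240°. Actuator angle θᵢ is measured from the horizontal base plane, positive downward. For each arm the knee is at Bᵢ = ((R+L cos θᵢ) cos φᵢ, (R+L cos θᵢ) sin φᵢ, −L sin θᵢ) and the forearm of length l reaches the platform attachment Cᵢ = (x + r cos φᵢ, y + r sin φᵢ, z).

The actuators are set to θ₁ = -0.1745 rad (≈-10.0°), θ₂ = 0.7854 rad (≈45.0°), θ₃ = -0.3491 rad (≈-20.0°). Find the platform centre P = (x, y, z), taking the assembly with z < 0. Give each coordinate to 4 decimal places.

arm 1 at φ=0.0°: ρ1 = 0.3570;  S1 = (0.3570, 0.0000, 0.0347)
arm 2 at φ=120.0°: ρ2 = 0.3014;  S2 = (-0.1507, 0.2610, -0.1414)
φ3=240.0°: virtual centre (-0.1740, -0.3013, 0.0684), radius l
|S₂|²−|S₁|² = -0.0178;  |S₃|²−|S₁|² = -0.0029
plane₁₂: -1.0153x+0.5221y+-0.3523z = -0.0178
det = 1.1663;  x = 0.0105+-0.1519z,  y = -0.0137+0.3794z
sphere 1 gives Az²+Bz+C=0 with A=1.1670, B=0.0254, C=-0.0811;  B²−4AC=0.3790;  roots -0.2747, 0.2529;  negative root z = -0.2747
x = 0.0522, y = -0.1179

(0.0522, -0.1179, -0.2747)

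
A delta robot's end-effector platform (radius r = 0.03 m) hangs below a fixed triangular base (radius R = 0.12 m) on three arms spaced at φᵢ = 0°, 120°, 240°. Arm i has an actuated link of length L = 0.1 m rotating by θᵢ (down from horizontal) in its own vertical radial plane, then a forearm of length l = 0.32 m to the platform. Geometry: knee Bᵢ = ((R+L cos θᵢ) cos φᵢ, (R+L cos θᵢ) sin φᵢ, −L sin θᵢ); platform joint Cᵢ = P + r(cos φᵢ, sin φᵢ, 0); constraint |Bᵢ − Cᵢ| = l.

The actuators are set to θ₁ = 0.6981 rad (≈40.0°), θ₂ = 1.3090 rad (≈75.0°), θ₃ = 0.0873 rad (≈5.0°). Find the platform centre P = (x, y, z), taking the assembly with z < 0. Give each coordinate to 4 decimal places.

φ1=0.0°: virtual centre (0.1666, 0.0000, -0.0643), radius l
arm 2 at φ=120.0°: e+L cos θ2 = 0.1159;  O2 = (-0.0579, 0.1004, -0.0966)
φ3=240.0°: virtual centre (-0.0948, -0.1642, -0.0087), radius l
eliminate P² terms by subtracting sphere 1 from 2 and 3
[-0.4491 0.2007 -0.0646]·P = -0.0091;  [-0.5228 -0.3284 0.1111]·P = 0.0041
det = 0.2524;  x = 0.0086+0.0043z,  y = -0.0263+0.3315z
into |P−O₁|² = l²: 1.1099z² + 0.1098z + -0.0726 = 0;  Δ = 0.3344;  z = -0.3100 or 0.2110 → z<0 root = -0.3100
x = 0.0073, y = -0.1290

(0.0073, -0.1290, -0.3100)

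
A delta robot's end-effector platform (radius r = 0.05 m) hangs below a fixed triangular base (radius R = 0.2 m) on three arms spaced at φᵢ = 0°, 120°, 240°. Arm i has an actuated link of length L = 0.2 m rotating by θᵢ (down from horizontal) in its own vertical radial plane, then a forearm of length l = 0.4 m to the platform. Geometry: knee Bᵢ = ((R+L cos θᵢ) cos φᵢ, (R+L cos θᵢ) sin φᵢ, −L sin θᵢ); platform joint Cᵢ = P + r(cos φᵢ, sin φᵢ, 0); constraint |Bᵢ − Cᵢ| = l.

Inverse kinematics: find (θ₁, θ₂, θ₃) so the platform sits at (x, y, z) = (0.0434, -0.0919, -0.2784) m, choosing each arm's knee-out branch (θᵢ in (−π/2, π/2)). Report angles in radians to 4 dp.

θ₁ = 0.1743, θ₂ = 0.8728, θ₃ = 0.0870

φ1=0.0° → target in arm frame (0.0434, -0.0919)
  A=0.1066, B=-0.2784, C=(l²−L²−A²−y'²−z²)/(2L)=0.0567
  γ=atan2(-0.2784,0.1066)=-1.2051;  ψ=arccos(0.1902)=1.3794;  θ1=γ+ψ≈0.1743
φ2=120.0° → target in arm frame (-0.1013, 0.0084)
  A=0.2513, B=-0.2784, C=(l²−L²−A²−y'²−z²)/(2L)=-0.0518
  θ2 = atan2(B,A) + arccos(C/0.3750) = 0.8728
φ3=240.0° → target in arm frame (0.0579, 0.0835)
  A=0.0921, B=-0.2784, C=(l²−L²−A²−y'²−z²)/(2L)=0.0676
  γ=atan2(-0.2784,0.0921)=-1.2513;  ψ=arccos(0.2304)=1.3383;  θ3=γ+ψ≈0.0870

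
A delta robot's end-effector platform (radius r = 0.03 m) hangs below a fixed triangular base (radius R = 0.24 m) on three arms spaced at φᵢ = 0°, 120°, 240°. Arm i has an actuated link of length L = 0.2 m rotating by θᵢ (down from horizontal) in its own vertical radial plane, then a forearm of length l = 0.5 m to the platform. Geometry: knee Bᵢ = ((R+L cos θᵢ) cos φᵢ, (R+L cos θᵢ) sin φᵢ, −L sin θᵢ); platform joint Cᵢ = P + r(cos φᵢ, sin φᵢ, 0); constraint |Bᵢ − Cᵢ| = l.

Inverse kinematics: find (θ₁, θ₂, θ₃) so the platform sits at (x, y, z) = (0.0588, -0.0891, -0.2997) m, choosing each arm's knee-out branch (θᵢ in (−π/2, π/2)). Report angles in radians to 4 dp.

θ₁ = -0.2611, θ₂ = 0.6982, θ₃ = -0.1747

φ1=0.0° → target in arm frame (0.0588, -0.0891)
  A=0.1512, B=-0.2997, C=(l²−L²−A²−y'²−z²)/(2L)=0.2234
  γ=atan2(-0.2997,0.1512)=-1.1036;  ψ=arccos(0.6657)=0.8424;  θ1=γ+ψ≈-0.2611
φ2=120.0° → target in arm frame (-0.1066, -0.0064)
  e−x'=0.3166;  (l²−L²−(e−x')²−y'²−z²)/2L = 0.0498
  √(A²+B²)=0.4359;  θ2 = -0.7580+1.4563 ≈ 0.6982
φ3=240.0° → target in arm frame (0.0478, 0.0955)
  A cos θ + B sin θ = C:  0.1622·cos θ + -0.2997·sin θ = 0.2119
  γ=atan2(-0.2997,0.1622)=-1.0746;  ψ=arccos(0.6217)=0.8999;  θ3=γ+ψ≈-0.1747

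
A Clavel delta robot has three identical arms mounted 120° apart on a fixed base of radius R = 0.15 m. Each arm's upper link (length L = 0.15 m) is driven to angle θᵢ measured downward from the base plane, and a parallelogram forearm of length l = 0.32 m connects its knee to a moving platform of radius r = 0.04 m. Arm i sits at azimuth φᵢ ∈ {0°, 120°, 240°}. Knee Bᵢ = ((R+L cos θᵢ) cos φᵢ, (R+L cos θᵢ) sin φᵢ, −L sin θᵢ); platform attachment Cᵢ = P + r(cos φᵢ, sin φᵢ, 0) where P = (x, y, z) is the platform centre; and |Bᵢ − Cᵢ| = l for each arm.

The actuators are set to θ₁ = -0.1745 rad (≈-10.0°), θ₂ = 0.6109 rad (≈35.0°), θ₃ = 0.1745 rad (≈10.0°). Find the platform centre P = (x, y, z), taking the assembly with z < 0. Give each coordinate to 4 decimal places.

φ1=0.0°: virtual centre (0.2577, 0.0000, 0.0260), radius l
arm 2 at φ=120.0°: ρ2 = 0.2329;  O2 = (-0.1164, 0.2017, -0.0860)
φ3=240.0°: virtual centre (-0.1289, -0.2232, -0.0260), radius l
|O₂|²−|O₁|² = -0.0055;  |O₃|²−|O₁|² = 0.0000
plane₁₂: -0.7483x+0.4033y+-0.2242z = -0.0055
Cramer: x(z) = 0.0038-0.2200z;  y(z) = -0.0065+0.1477z
quadratic in z: (1.0702)z²+(0.0577)z+(-0.0372)=0, √Δ=0.4032 → z ∈ {-0.2153, 0.1614}; z = -0.2153 (taking z<0)
x = 0.0511, y = -0.0383

(0.0511, -0.0383, -0.2153)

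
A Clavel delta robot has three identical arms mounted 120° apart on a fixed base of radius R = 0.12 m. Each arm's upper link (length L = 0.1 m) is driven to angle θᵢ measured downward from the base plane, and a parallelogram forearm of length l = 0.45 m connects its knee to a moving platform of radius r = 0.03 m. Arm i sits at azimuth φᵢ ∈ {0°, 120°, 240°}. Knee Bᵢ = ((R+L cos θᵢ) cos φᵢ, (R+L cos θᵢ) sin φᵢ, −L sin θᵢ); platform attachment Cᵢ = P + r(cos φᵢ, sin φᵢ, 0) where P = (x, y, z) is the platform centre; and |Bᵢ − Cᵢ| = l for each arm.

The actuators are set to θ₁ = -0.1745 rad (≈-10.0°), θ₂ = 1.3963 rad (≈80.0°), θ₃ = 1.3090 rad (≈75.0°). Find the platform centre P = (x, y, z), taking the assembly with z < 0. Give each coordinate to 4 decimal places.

φ1=0.0°: virtual centre (0.1885, 0.0000, 0.0174), radius l
centre 2 = (0.1074·cos120.0°, 0.1074·sin120.0°, -0.0985) = (-0.0537, 0.0930, -0.0985)
centre 3 = (0.1159·cos240.0°, 0.1159·sin240.0°, -0.0966) = (-0.0579, -0.1004, -0.0966)
eliminate P² terms by subtracting sphere 1 from 2 and 3
plane₁₂: -0.4843x+0.1860y+-0.2317z = -0.0146
Cramer: x(z) = 0.0284-0.4706z;  y(z) = -0.0046+0.0201z
quadratic in z: (1.2219)z²+(0.1158)z+(-0.1765)=0, √Δ=0.9361 → z ∈ {-0.4304, 0.3357}; z = -0.4304 (taking z<0)
x = 0.2310, y = -0.0133

(0.2310, -0.0133, -0.4304)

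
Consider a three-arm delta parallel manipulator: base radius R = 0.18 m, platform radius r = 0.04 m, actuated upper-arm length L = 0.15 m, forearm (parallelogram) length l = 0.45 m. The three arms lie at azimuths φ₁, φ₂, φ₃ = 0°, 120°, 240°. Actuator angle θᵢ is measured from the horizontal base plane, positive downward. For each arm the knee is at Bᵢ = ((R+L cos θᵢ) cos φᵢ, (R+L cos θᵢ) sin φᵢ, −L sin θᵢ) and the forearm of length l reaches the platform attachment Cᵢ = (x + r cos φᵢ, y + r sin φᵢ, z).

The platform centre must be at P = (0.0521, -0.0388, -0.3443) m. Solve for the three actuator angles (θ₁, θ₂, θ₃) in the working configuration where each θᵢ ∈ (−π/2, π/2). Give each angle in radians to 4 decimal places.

θ₁ = -0.2620, θ₂ = 0.3492, θ₃ = -0.0002

rotate P by −φ1: (0.0521, -0.0388, -0.3443)
  A cos θ + B sin θ = C:  0.0879·cos θ + -0.3443·sin θ = 0.1741
  θ1 = atan2(B,A) + arccos(C/0.3553) = -0.2620
rotate P by −φ2: (-0.0597, -0.0257, -0.3443)
  A=0.1997, B=-0.3443, C=(l²−L²−A²−y'²−z²)/(2L)=0.0698
  √(A²+B²)=0.3980;  θ2 = -1.0453+1.3945 ≈ 0.3492
arm 3 (φ=240.0°): x'=0.0076, y'=0.0645
  e−x'=0.1324;  (l²−L²−(e−x')²−y'²−z²)/2L = 0.1325
  √(A²+B²)=0.3689;  θ3 = -1.2036+1.2034 ≈ -0.0002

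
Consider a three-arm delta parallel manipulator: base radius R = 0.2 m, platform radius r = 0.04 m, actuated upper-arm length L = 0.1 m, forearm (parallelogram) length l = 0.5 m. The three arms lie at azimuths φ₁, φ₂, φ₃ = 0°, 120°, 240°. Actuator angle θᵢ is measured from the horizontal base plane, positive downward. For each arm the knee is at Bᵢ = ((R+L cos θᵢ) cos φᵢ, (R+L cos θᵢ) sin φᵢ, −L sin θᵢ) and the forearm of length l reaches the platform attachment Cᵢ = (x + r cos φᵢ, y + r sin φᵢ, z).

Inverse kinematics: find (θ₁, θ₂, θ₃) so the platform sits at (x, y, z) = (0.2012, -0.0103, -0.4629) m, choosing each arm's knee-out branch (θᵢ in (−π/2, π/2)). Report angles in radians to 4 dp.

φ1=0.0° → target in arm frame (0.2012, -0.0103)
  e−x'=-0.0412;  (l²−L²−(e−x')²−y'²−z²)/2L = 0.1196
  √(A²+B²)=0.4647;  θ1 = -1.6596+1.3105 ≈ -0.3491
rotate P by −φ2: (-0.1095, -0.1691, -0.4629)
  A=0.2695, B=-0.4629, C=(l²−L²−A²−y'²−z²)/(2L)=-0.3776
  √(A²+B²)=0.5356;  θ2 = -1.0435+2.3530 ≈ 1.3095
arm 3 (φ=240.0°): x'=-0.0917, y'=0.1794
  A cos θ + B sin θ = C:  0.2517·cos θ + -0.4629·sin θ = -0.3490
  γ=atan2(-0.4629,0.2517)=-1.0728;  ψ=arccos(-0.6624)=2.2948;  θ3=γ+ψ≈1.2220

θ₁ = -0.3491, θ₂ = 1.3095, θ₃ = 1.2220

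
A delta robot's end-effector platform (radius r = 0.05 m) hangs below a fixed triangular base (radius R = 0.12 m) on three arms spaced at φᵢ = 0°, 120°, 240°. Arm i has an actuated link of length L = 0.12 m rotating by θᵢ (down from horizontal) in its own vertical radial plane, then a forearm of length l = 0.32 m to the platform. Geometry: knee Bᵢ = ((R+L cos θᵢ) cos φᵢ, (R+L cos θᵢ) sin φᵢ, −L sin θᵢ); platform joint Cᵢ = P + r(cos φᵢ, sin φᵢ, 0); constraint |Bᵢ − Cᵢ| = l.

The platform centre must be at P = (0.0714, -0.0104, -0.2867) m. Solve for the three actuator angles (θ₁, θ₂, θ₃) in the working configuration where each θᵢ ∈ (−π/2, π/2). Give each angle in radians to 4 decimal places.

rotate P by −φ1: (0.0714, -0.0104, -0.2867)
  A cos θ + B sin θ = C:  -0.0014·cos θ + -0.2867·sin θ = 0.0237
  θ1 = atan2(B,A) + arccos(C/0.2867) = -0.0877
arm 2 (φ=120.0°): x'=-0.0447, y'=-0.0566
  e−x'=0.1147;  (l²−L²−(e−x')²−y'²−z²)/2L = -0.0440
  γ=atan2(-0.2867,0.1147)=-1.1902;  ψ=arccos(-0.1425)=1.7138;  θ2=γ+ψ≈0.5236
φ3=240.0° → target in arm frame (-0.0267, 0.0670)
  A=0.0967, B=-0.2867, C=(l²−L²−A²−y'²−z²)/(2L)=-0.0335
  γ=atan2(-0.2867,0.0967)=-1.2455;  ψ=arccos(-0.1107)=1.6817;  θ3=γ+ψ≈0.4362

θ₁ = -0.0877, θ₂ = 0.5236, θ₃ = 0.4362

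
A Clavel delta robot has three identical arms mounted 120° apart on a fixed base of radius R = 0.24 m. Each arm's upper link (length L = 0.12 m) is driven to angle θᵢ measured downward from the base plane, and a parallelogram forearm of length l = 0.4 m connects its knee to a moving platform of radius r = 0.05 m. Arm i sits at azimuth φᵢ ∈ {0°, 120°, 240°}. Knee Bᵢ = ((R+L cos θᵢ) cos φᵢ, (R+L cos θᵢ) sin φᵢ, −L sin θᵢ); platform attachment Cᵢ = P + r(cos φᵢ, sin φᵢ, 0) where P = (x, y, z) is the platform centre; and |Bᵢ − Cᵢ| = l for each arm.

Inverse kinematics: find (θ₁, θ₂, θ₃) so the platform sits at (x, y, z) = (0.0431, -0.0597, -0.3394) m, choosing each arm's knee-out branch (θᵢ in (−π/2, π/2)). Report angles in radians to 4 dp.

φ1=0.0° → target in arm frame (0.0431, -0.0597)
  A cos θ + B sin θ = C:  0.1469·cos θ + -0.3394·sin θ = 0.0219
  θ1 = atan2(B,A) + arccos(C/0.3698) = 0.3491
φ2=120.0° → target in arm frame (-0.0733, -0.0075)
  A cos θ + B sin θ = C:  0.2633·cos θ + -0.3394·sin θ = -0.1623
  θ2 = atan2(B,A) + arccos(C/0.4295) = 1.0472
arm 3 (φ=240.0°): x'=0.0302, y'=0.0672
  A cos θ + B sin θ = C:  0.1598·cos θ + -0.3394·sin θ = 0.0014
  θ3 = atan2(B,A) + arccos(C/0.3752) = 0.4363

θ₁ = 0.3491, θ₂ = 1.0472, θ₃ = 0.4363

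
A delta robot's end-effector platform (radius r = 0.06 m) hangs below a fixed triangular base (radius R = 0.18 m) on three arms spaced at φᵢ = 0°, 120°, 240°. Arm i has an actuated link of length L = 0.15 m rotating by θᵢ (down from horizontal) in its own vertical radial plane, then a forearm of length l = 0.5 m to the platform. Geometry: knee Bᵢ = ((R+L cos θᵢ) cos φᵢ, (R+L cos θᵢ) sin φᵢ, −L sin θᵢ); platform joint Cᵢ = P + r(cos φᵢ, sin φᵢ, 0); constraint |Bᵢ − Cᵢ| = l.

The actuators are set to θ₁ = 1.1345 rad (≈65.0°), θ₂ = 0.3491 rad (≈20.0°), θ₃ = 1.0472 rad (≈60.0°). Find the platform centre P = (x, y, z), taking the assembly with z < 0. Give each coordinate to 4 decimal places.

(-0.0885, 0.1198, -0.5381)

φ1=0.0°: virtual centre (0.1834, 0.0000, -0.1359), radius l
φ2=120.0°: virtual centre (-0.1305, 0.2260, -0.0513), radius l
φ3=240.0°: virtual centre (-0.0975, -0.1689, -0.1299), radius l
subtract pairs → two planes through P
plane₁₂: -0.6277x+0.4520y+0.1693z = 0.0186
det = 0.4659;  x = -0.0162+0.1344z,  y = 0.0187+-0.1878z
sphere 1 gives Az²+Bz+C=0 with A=1.0533, B=0.2112, C=-0.1913;  B²−4AC=0.8508;  roots -0.5381, 0.3376;  negative root z = -0.5381
x = -0.0885, y = 0.1198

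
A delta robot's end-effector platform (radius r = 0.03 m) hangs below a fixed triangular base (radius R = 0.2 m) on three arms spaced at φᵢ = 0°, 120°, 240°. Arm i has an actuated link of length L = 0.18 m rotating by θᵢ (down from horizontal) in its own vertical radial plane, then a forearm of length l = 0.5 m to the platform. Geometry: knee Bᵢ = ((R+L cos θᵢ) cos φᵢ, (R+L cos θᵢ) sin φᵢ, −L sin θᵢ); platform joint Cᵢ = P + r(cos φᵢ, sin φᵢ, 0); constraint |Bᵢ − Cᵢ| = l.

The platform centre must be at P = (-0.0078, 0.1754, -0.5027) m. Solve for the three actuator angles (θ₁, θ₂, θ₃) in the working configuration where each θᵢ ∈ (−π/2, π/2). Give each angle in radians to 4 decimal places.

θ₁ = 0.8726, θ₂ = 0.2616, θ₃ = 1.3089

rotate P by −φ1: (-0.0078, 0.1754, -0.5027)
  e−x'=0.1778;  (l²−L²−(e−x')²−y'²−z²)/2L = -0.2708
  θ1 = atan2(B,A) + arccos(C/0.5332) = 0.8726
arm 2 (φ=120.0°): x'=0.1558, y'=-0.0809
  A=0.0142, B=-0.5027, C=(l²−L²−A²−y'²−z²)/(2L)=-0.1163
  θ2 = atan2(B,A) + arccos(C/0.5029) = 0.2616
rotate P by −φ3: (-0.1480, -0.0945, -0.5027)
  A=0.3180, B=-0.5027, C=(l²−L²−A²−y'²−z²)/(2L)=-0.4032
  θ3 = atan2(B,A) + arccos(C/0.5948) = 1.3089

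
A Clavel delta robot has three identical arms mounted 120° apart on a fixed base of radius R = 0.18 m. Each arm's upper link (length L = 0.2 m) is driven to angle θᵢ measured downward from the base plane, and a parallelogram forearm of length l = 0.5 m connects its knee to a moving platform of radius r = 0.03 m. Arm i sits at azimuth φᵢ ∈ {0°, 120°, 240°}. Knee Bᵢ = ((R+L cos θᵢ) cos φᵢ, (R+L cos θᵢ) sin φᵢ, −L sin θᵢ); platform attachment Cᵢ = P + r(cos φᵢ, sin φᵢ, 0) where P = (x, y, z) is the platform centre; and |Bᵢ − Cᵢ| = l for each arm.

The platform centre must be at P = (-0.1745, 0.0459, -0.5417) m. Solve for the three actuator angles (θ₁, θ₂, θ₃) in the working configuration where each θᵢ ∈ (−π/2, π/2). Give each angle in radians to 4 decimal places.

φ1=0.0° → target in arm frame (-0.1745, 0.0459)
  A=0.3245, B=-0.5417, C=(l²−L²−A²−y'²−z²)/(2L)=-0.4771
  √(A²+B²)=0.6315;  θ1 = -1.0311+2.4273 ≈ 1.3962
rotate P by −φ2: (0.1270, 0.1282, -0.5417)
  A=0.0230, B=-0.5417, C=(l²−L²−A²−y'²−z²)/(2L)=-0.2510
  θ2 = atan2(B,A) + arccos(C/0.5422) = 0.5237
rotate P by −φ3: (0.0475, -0.1741, -0.5417)
  A cos θ + B sin θ = C:  0.1025·cos θ + -0.5417·sin θ = -0.3106
  γ=atan2(-0.5417,0.1025)=-1.3838;  ψ=arccos(-0.5634)=2.1693;  θ3=γ+ψ≈0.7855

θ₁ = 1.3962, θ₂ = 0.5237, θ₃ = 0.7855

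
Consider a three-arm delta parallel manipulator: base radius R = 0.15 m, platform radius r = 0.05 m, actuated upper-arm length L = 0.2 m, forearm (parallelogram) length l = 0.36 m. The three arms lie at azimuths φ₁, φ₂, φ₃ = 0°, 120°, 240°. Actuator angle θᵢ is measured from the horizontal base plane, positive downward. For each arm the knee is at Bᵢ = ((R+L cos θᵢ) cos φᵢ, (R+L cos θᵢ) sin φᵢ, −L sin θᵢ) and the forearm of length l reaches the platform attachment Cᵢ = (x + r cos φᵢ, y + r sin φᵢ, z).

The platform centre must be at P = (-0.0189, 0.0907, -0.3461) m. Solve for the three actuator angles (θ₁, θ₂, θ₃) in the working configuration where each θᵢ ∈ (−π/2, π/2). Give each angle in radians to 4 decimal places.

θ₁ = 0.6981, θ₂ = 0.2616, θ₃ = 0.8728

rotate P by −φ1: (-0.0189, 0.0907, -0.3461)
  e−x'=0.1189;  (l²−L²−(e−x')²−y'²−z²)/2L = -0.1314
  θ1 = atan2(B,A) + arccos(C/0.3660) = 0.6981
φ2=120.0° → target in arm frame (0.0880, -0.0290)
  A cos θ + B sin θ = C:  0.0120·cos θ + -0.3461·sin θ = -0.0779
  θ2 = atan2(B,A) + arccos(C/0.3463) = 0.2616
arm 3 (φ=240.0°): x'=-0.0691, y'=-0.0617
  e−x'=0.1691;  (l²−L²−(e−x')²−y'²−z²)/2L = -0.1565
  θ3 = atan2(B,A) + arccos(C/0.3852) = 0.8728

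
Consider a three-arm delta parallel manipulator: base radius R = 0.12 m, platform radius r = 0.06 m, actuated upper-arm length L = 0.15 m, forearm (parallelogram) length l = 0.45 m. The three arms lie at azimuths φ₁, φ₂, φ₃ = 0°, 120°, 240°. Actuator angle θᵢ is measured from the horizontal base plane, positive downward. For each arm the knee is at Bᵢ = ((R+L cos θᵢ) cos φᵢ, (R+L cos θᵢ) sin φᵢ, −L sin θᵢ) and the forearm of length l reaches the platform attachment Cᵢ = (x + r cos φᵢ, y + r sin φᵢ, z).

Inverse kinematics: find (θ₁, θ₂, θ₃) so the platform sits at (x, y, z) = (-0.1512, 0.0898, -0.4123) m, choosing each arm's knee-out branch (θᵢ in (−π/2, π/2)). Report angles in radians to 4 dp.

θ₁ = 0.7854, θ₂ = -0.1745, θ₃ = 0.3491

arm 1 (φ=0.0°): x'=-0.1512, y'=0.0898
  e−x'=0.2112;  (l²−L²−(e−x')²−y'²−z²)/2L = -0.1422
  γ=atan2(-0.4123,0.2112)=-1.0974;  ψ=arccos(-0.3070)=1.8828;  θ1=γ+ψ≈0.7854
rotate P by −φ2: (0.1534, 0.0860, -0.4123)
  A cos θ + B sin θ = C:  -0.0934·cos θ + -0.4123·sin θ = -0.0204
  θ2 = atan2(B,A) + arccos(C/0.4227) = -0.1745
arm 3 (φ=240.0°): x'=-0.0022, y'=-0.1758
  e−x'=0.0622;  (l²−L²−(e−x')²−y'²−z²)/2L = -0.0826
  θ3 = atan2(B,A) + arccos(C/0.4170) = 0.3491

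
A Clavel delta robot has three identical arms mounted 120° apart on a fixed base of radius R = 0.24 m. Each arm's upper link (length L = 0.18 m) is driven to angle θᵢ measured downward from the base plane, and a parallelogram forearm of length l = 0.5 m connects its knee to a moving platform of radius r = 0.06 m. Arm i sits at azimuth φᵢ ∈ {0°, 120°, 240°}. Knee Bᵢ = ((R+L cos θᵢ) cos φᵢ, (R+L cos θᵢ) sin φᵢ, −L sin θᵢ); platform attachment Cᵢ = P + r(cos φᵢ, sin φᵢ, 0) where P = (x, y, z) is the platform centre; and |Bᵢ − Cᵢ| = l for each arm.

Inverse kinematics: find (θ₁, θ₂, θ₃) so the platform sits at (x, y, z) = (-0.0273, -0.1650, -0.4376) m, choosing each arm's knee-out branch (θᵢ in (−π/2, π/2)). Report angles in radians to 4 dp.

arm 1 (φ=0.0°): x'=-0.0273, y'=-0.1650
  e−x'=0.2073;  (l²−L²−(e−x')²−y'²−z²)/2L = -0.1225
  √(A²+B²)=0.4842;  θ1 = -1.1284+1.8265 ≈ 0.6981
arm 2 (φ=120.0°): x'=-0.1292, y'=0.1061
  A cos θ + B sin θ = C:  0.3092·cos θ + -0.4376·sin θ = -0.2244
  γ=atan2(-0.4376,0.3092)=-0.9556;  ψ=arccos(-0.4188)=2.0029;  θ2=γ+ψ≈1.0473
arm 3 (φ=240.0°): x'=0.1565, y'=0.0589
  e−x'=0.0235;  (l²−L²−(e−x')²−y'²−z²)/2L = 0.0614
  θ3 = atan2(B,A) + arccos(C/0.4382) = -0.0869

θ₁ = 0.6981, θ₂ = 1.0473, θ₃ = -0.0869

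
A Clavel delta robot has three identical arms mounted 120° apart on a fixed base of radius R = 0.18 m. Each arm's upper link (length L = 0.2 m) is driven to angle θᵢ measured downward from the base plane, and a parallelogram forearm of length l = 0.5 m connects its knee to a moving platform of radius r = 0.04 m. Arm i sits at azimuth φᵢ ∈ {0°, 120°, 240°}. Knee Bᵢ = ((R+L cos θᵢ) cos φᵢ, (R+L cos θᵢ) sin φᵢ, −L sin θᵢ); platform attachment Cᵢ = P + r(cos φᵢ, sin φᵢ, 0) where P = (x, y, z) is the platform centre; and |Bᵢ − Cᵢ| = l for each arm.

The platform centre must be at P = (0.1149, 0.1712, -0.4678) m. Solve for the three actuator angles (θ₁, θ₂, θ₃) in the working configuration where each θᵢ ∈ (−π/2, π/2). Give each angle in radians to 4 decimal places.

θ₁ = 0.2620, θ₂ = 0.3491, θ₃ = 1.2218

φ1=0.0° → target in arm frame (0.1149, 0.1712)
  A=0.0251, B=-0.4678, C=(l²−L²−A²−y'²−z²)/(2L)=-0.0969
  √(A²+B²)=0.4685;  θ1 = -1.5172+1.7792 ≈ 0.2620
arm 2 (φ=120.0°): x'=0.0908, y'=-0.1851
  A=0.0492, B=-0.4678, C=(l²−L²−A²−y'²−z²)/(2L)=-0.1138
  γ=atan2(-0.4678,0.0492)=-1.4660;  ψ=arccos(-0.2419)=1.8152;  θ2=γ+ψ≈0.3491
rotate P by −φ3: (-0.2057, 0.0139, -0.4678)
  A=0.3457, B=-0.4678, C=(l²−L²−A²−y'²−z²)/(2L)=-0.3214
  γ=atan2(-0.4678,0.3457)=-0.9344;  ψ=arccos(-0.5525)=2.1561;  θ3=γ+ψ≈1.2218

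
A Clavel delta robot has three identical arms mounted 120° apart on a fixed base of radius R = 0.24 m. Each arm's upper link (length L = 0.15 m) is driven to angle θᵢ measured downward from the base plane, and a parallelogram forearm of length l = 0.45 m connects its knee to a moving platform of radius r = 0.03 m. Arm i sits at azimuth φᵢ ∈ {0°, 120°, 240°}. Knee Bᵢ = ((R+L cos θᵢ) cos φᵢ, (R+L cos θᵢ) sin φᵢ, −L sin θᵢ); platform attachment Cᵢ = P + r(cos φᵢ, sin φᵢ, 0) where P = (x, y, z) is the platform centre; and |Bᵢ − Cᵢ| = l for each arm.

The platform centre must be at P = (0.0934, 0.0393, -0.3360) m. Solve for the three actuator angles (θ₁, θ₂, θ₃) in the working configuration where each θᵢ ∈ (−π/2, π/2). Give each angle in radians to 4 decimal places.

arm 1 (φ=0.0°): x'=0.0934, y'=0.0393
  A=0.1166, B=-0.3360, C=(l²−L²−A²−y'²−z²)/(2L)=0.1732
  γ=atan2(-0.3360,0.1166)=-1.2368;  ψ=arccos(0.4870)=1.0621;  θ1=γ+ψ≈-0.1747
arm 2 (φ=120.0°): x'=-0.0127, y'=-0.1005
  A=0.2227, B=-0.3360, C=(l²−L²−A²−y'²−z²)/(2L)=0.0247
  θ2 = atan2(B,A) + arccos(C/0.4031) = 0.5239
arm 3 (φ=240.0°): x'=-0.0807, y'=0.0612
  e−x'=0.2907;  (l²−L²−(e−x')²−y'²−z²)/2L = -0.0706
  γ=atan2(-0.3360,0.2907)=-0.8575;  ψ=arccos(-0.1588)=1.7303;  θ3=γ+ψ≈0.8728

θ₁ = -0.1747, θ₂ = 0.5239, θ₃ = 0.8728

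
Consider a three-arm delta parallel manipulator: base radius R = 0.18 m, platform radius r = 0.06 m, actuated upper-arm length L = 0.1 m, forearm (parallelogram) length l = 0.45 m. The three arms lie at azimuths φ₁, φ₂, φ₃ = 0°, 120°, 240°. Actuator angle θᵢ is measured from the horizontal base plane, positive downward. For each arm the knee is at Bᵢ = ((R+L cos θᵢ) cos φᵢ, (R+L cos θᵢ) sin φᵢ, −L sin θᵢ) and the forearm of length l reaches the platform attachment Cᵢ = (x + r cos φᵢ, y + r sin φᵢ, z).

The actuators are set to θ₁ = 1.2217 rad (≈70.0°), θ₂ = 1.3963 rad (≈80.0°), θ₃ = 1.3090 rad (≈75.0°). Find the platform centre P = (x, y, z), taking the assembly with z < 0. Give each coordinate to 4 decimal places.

arm 1 at φ=0.0°: (R−r)+L cos θ1 = 0.1542;  O1 = (0.1542, 0.0000, -0.0940)
arm 2 at φ=120.0°: (R−r)+L cos θ2 = 0.1374;  O2 = (-0.0687, 0.1190, -0.0985)
φ3=240.0°: virtual centre (-0.0729, -0.1263, -0.0966), radius l
eliminate P² terms by subtracting sphere 1 from 2 and 3
linear system: -0.4458x+0.2379y = -0.0040−-0.0090z; -0.4543x+-0.2527y = -0.0020−-0.0052z
det = 0.2207;  x = 0.0068+-0.0160z,  y = -0.0043+0.0080z
quadratic in z: (1.0003)z²+(0.1926)z+(-0.1719)=0, √Δ=0.8515 → z ∈ {-0.5219, 0.3293}; z = -0.5219 (taking z<0)
x = 0.0151, y = -0.0084

(0.0151, -0.0084, -0.5219)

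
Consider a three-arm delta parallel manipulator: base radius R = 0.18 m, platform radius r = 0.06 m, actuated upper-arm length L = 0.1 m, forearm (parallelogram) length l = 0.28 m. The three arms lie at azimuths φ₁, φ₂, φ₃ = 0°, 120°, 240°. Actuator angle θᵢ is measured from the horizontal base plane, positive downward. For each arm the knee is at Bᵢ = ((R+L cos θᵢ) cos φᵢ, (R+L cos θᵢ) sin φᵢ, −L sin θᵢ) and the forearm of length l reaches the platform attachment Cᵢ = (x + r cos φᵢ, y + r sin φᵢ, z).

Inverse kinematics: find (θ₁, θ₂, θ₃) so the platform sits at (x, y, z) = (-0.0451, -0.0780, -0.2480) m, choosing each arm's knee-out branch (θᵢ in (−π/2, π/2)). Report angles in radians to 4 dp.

θ₁ = 1.0472, θ₂ = 1.0466, θ₃ = -0.0004

φ1=0.0° → target in arm frame (-0.0451, -0.0780)
  A=0.1651, B=-0.2480, C=(l²−L²−A²−y'²−z²)/(2L)=-0.1322
  √(A²+B²)=0.2979;  θ1 = -0.9834+2.0307 ≈ 1.0472
rotate P by −φ2: (-0.0450, 0.0781, -0.2480)
  A cos θ + B sin θ = C:  0.1650·cos θ + -0.2480·sin θ = -0.1321
  √(A²+B²)=0.2979;  θ2 = -0.9837+2.0303 ≈ 1.0466
φ3=240.0° → target in arm frame (0.0901, -0.0001)
  A=0.0299, B=-0.2480, C=(l²−L²−A²−y'²−z²)/(2L)=0.0300
  γ=atan2(-0.2480,0.0299)=-1.4508;  ψ=arccos(0.1201)=1.4504;  θ3=γ+ψ≈-0.0004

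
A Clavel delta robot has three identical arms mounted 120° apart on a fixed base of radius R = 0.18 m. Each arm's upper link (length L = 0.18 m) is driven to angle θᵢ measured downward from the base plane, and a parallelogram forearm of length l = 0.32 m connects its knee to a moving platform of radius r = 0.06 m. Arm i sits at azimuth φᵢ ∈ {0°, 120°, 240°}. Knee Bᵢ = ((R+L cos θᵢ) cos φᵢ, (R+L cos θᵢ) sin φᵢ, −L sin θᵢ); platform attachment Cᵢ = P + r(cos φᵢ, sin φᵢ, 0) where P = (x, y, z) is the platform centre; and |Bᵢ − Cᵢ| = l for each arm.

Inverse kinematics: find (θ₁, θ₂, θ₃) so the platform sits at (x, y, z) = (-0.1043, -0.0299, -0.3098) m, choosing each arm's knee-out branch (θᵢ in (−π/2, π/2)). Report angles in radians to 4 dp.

θ₁ = 1.2217, θ₂ = 0.6982, θ₃ = 0.4361

φ1=0.0° → target in arm frame (-0.1043, -0.0299)
  A=0.2243, B=-0.3098, C=(l²−L²−A²−y'²−z²)/(2L)=-0.2144
  θ1 = atan2(B,A) + arccos(C/0.3825) = 1.2217
rotate P by −φ2: (0.0263, 0.1053, -0.3098)
  e−x'=0.0937;  (l²−L²−(e−x')²−y'²−z²)/2L = -0.1274
  θ2 = atan2(B,A) + arccos(C/0.3237) = 0.6982
φ3=240.0° → target in arm frame (0.0780, -0.0754)
  A cos θ + B sin θ = C:  0.0420·cos θ + -0.3098·sin θ = -0.0928
  θ3 = atan2(B,A) + arccos(C/0.3126) = 0.4361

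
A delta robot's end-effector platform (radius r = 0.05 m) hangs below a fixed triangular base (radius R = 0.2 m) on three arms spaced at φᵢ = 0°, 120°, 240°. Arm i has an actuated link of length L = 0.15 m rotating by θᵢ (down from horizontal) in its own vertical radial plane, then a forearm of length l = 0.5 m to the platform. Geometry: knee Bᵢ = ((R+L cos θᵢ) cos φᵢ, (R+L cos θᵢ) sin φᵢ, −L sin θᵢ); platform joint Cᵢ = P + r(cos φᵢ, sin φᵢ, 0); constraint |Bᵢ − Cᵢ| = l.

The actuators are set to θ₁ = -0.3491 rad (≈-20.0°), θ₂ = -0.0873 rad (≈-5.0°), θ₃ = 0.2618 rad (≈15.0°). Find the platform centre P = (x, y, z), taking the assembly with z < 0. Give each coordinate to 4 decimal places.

φ1=0.0°: virtual centre (0.2910, 0.0000, 0.0513), radius l
arm 2 at φ=120.0°: (R−r)+L cos θ2 = 0.2994;  centre 2 = (-0.1497, 0.2593, 0.0131)
centre 3 = (0.2949·cos240.0°, 0.2949·sin240.0°, -0.0388) = (-0.1474, -0.2554, -0.0388)
|centre ₂|²−|centre ₁|² = 0.0025;  |centre ₃|²−|centre ₁|² = 0.0012
linear system: -0.8813x+0.5186y = 0.0025−-0.0765z; -0.8768x+-0.5108y = 0.0012−-0.1803z
Cramer: x(z) = -0.0021-0.1465z;  y(z) = 0.0013-0.1015z
quadratic in z: (1.0318)z²+(-0.0170)z+(-0.1615)=0, √Δ=0.8165 → z ∈ {-0.3874, 0.4040}; z = -0.3874 (taking z<0)
x = 0.0546, y = 0.0406

(0.0546, 0.0406, -0.3874)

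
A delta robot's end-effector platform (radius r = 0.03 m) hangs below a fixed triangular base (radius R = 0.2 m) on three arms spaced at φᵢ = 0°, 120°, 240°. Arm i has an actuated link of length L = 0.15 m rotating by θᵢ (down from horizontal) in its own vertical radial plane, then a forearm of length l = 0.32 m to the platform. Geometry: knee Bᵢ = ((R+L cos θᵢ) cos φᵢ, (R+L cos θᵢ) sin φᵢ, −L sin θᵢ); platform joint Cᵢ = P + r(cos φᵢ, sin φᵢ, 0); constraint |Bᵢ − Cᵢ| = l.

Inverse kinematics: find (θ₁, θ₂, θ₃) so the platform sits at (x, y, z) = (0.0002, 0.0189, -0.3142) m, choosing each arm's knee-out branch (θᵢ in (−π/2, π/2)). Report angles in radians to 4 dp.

φ1=0.0° → target in arm frame (0.0002, 0.0189)
  e−x'=0.1698;  (l²−L²−(e−x')²−y'²−z²)/2L = -0.1600
  θ1 = atan2(B,A) + arccos(C/0.3571) = 0.9601
φ2=120.0° → target in arm frame (0.0163, -0.0096)
  e−x'=0.1537;  (l²−L²−(e−x')²−y'²−z²)/2L = -0.1418
  θ2 = atan2(B,A) + arccos(C/0.3498) = 0.8725
arm 3 (φ=240.0°): x'=-0.0165, y'=-0.0093
  e−x'=0.1865;  (l²−L²−(e−x')²−y'²−z²)/2L = -0.1789
  √(A²+B²)=0.3654;  θ3 = -1.0352+2.0826 ≈ 1.0474

θ₁ = 0.9601, θ₂ = 0.8725, θ₃ = 1.0474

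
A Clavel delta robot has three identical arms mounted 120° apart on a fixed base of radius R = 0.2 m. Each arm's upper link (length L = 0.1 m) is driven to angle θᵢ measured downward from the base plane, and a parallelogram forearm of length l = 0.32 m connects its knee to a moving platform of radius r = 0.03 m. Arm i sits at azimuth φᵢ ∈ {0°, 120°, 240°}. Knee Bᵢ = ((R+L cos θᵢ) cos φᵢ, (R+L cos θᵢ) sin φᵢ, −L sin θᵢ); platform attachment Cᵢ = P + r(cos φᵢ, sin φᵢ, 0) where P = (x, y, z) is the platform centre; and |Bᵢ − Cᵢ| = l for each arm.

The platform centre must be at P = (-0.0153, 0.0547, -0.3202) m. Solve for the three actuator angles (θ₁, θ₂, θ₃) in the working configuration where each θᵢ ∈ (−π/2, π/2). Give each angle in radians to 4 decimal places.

θ₁ = 1.2209, θ₂ = 0.6981, θ₃ = 1.3958

φ1=0.0° → target in arm frame (-0.0153, 0.0547)
  e−x'=0.1853;  (l²−L²−(e−x')²−y'²−z²)/2L = -0.2373
  √(A²+B²)=0.3700;  θ1 = -1.0462+2.2671 ≈ 1.2209
rotate P by −φ2: (0.0550, -0.0141, -0.3202)
  e−x'=0.1150;  (l²−L²−(e−x')²−y'²−z²)/2L = -0.1177
  θ2 = atan2(B,A) + arccos(C/0.3402) = 0.6981
φ3=240.0° → target in arm frame (-0.0397, -0.0406)
  e−x'=0.2097;  (l²−L²−(e−x')²−y'²−z²)/2L = -0.2788
  γ=atan2(-0.3202,0.2097)=-0.9909;  ψ=arccos(-0.7284)=2.3867;  θ3=γ+ψ≈1.3958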